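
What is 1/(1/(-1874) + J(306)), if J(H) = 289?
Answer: 1874/541585 ≈ 0.0034602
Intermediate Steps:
1/(1/(-1874) + J(306)) = 1/(1/(-1874) + 289) = 1/(-1/1874 + 289) = 1/(541585/1874) = 1874/541585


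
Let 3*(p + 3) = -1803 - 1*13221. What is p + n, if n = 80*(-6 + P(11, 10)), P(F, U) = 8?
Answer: -4851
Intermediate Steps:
n = 160 (n = 80*(-6 + 8) = 80*2 = 160)
p = -5011 (p = -3 + (-1803 - 1*13221)/3 = -3 + (-1803 - 13221)/3 = -3 + (1/3)*(-15024) = -3 - 5008 = -5011)
p + n = -5011 + 160 = -4851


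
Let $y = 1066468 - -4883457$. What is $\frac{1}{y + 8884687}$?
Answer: $\frac{1}{14834612} \approx 6.741 \cdot 10^{-8}$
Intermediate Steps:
$y = 5949925$ ($y = 1066468 + 4883457 = 5949925$)
$\frac{1}{y + 8884687} = \frac{1}{5949925 + 8884687} = \frac{1}{14834612}$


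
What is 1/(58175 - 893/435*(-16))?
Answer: 435/25320413 ≈ 1.7180e-5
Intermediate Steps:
1/(58175 - 893/435*(-16)) = 1/(58175 + 14288/435) = 1/(25320413/435) = 435/25320413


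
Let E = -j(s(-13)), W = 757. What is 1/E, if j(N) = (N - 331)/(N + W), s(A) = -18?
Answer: 739/349 ≈ 2.1175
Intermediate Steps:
j(N) = (-331 + N)/(757 + N) (j(N) = (N - 331)/(N + 757) = (-331 + N)/(757 + N))
E = 349/739 (E = -(-331 - 18)/(757 - 18) = -(-349)/739 = -1*(-349/739) = 349/739 ≈ 0.47226)
1/E = 1/(349/739) = 739/349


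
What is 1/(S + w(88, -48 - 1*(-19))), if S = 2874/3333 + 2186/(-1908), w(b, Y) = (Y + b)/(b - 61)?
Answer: 3179682/6047021 ≈ 0.52583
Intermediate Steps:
w(b, Y) = (Y + b)/(-61 + b)
S = -300391/1059894 (S = 2874*(1/3333) + 2186*(-1/1908) = 958/1111 - 1093/954 = -300391/1059894 ≈ -0.28342)
1/(S + w(88, -48 - 1*(-19))) = 1/(-300391/1059894 + ((-48 - 1*(-19)) + 88)/(-61 + 88)) = 1/(-300391/1059894 + ((-48 + 19) + 88)/27) = 1/(-300391/1059894 + (-29 + 88)/27) = 1/(-300391/1059894 + (1/27)*59) = 1/(-300391/1059894 + 59/27) = 1/(6047021/3179682) = 3179682/6047021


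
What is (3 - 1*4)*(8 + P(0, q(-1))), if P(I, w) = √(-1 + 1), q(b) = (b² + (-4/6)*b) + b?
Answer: -8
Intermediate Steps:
q(b) = b² + b/3 (q(b) = (b² + (-4*⅙)*b) + b = (b² - 2*b/3) + b = b² + b/3)
P(I, w) = 0 (P(I, w) = √0 = 0)
(3 - 1*4)*(8 + P(0, q(-1))) = (3 - 1*4)*(8 + 0) = (3 - 4)*8 = -1*8 = -8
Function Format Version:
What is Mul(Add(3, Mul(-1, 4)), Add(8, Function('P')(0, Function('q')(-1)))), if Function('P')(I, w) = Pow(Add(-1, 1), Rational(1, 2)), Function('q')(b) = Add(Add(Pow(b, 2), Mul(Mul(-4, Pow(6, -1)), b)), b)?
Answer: -8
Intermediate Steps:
Function('q')(b) = Add(Pow(b, 2), Mul(Rational(1, 3), b)) (Function('q')(b) = Add(Add(Pow(b, 2), Mul(Mul(-4, Rational(1, 6)), b)), b) = Add(Add(Pow(b, 2), Mul(Rational(-2, 3), b)), b) = Add(Pow(b, 2), Mul(Rational(1, 3), b)))
Function('P')(I, w) = 0 (Function('P')(I, w) = Pow(0, Rational(1, 2)) = 0)
Mul(Add(3, Mul(-1, 4)), Add(8, Function('P')(0, Function('q')(-1)))) = Mul(Add(3, Mul(-1, 4)), Add(8, 0)) = Mul(Add(3, -4), 8) = Mul(-1, 8) = -8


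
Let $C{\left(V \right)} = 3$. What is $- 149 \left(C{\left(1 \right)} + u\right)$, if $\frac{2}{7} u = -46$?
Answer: $23542$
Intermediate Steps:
$u = -161$ ($u = \frac{7}{2} \left(-46\right) = -161$)
$- 149 \left(C{\left(1 \right)} + u\right) = - 149 \left(3 - 161\right) = \left(-149\right) \left(-158\right) = 23542$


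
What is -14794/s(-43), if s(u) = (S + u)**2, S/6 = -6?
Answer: -14794/6241 ≈ -2.3705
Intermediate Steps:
S = -36 (S = 6*(-6) = -36)
s(u) = (-36 + u)**2
-14794/s(-43) = -14794/(-36 - 43)**2 = -14794/((-79)**2) = -14794/6241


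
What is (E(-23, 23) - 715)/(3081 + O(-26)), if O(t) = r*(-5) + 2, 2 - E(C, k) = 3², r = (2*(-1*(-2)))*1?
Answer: -722/3063 ≈ -0.23572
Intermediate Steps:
r = 4 (r = (2*2)*1 = 4*1 = 4)
E(C, k) = -7 (E(C, k) = 2 - 1*3² = 2 - 1*9 = 2 - 9 = -7)
O(t) = -18 (O(t) = 4*(-5) + 2 = -20 + 2 = -18)
(E(-23, 23) - 715)/(3081 + O(-26)) = (-7 - 715)/(3081 - 18) = -722/3063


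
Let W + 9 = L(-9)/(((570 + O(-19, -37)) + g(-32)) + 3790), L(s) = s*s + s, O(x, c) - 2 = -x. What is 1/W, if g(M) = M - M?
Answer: -4381/39357 ≈ -0.11131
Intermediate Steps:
O(x, c) = 2 - x
g(M) = 0
L(s) = s + s² (L(s) = s² + s = s + s²)
W = -39357/4381 (W = -9 + (-9*(1 - 9))/(((570 + (2 - 1*(-19))) + 0) + 3790) = -9 + (-9*(-8))/(((570 + (2 + 19)) + 0) + 3790) = -9 + 72/(((570 + 21) + 0) + 3790) = -9 + 72/((591 + 0) + 3790) = -9 + 72/(591 + 3790) = -9 + 72/4381 = -39357/4381 ≈ -8.9836)
1/W = 1/(-39357/4381) = -4381/39357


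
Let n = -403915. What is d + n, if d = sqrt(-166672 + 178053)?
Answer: -403915 + sqrt(11381) ≈ -4.0381e+5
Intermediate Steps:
d = sqrt(11381) ≈ 106.68
d + n = sqrt(11381) - 403915 = -403915 + sqrt(11381)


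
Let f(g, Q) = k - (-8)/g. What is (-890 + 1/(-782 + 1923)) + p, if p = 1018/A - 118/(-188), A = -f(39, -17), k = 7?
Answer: -31062408115/30138374 ≈ -1030.7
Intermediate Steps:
f(g, Q) = 7 + 8/g (f(g, Q) = 7 - (-8)/g = 7 + 8/g)
A = -281/39 (A = -(7 + 8/39) = -1*281/39 = -281/39 ≈ -7.2051)
p = -3715409/26414 (p = 1018/(-281/39) - 118/(-188) = 1018*(-39/281) - 118*(-1/188) = -39702/281 + 59/94 = -3715409/26414 ≈ -140.66)
(-890 + 1/(-782 + 1923)) + p = (-890 + 1/(-782 + 1923)) - 3715409/26414 = (-890 + 1/1141) - 3715409/26414 = -1015489/1141 - 3715409/26414 = -31062408115/30138374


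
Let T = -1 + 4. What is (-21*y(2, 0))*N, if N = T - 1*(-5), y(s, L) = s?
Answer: -336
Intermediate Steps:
T = 3
N = 8 (N = 3 - 1*(-5) = 3 + 5 = 8)
(-21*y(2, 0))*N = -21*2*8 = -42*8 = -336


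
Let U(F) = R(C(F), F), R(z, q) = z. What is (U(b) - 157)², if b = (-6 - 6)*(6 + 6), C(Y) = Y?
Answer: 90601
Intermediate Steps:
b = -144 (b = -12*12 = -144)
U(F) = F
(U(b) - 157)² = (-144 - 157)² = (-301)² = 90601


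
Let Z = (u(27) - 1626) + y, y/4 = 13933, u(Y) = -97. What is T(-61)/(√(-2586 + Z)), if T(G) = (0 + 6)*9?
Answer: 18*√51423/17141 ≈ 0.23813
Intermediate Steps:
y = 55732 (y = 4*13933 = 55732)
T(G) = 54 (T(G) = 6*9 = 54)
Z = 54009 (Z = (-97 - 1626) + 55732 = -1723 + 55732 = 54009)
T(-61)/(√(-2586 + Z)) = 54/(√(-2586 + 54009)) = 54/(√51423) = 54*(√51423/51423) = 18*√51423/17141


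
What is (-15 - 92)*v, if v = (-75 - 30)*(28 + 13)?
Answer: 460635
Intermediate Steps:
v = -4305 (v = -105*41 = -4305)
(-15 - 92)*v = (-15 - 92)*(-4305) = -107*(-4305) = 460635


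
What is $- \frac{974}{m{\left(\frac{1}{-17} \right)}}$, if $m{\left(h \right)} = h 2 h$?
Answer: $-140743$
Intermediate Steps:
$m{\left(h \right)} = 2 h^{2}$ ($m{\left(h \right)} = 2 h h = 2 h^{2}$)
$- \frac{974}{m{\left(\frac{1}{-17} \right)}} = - \frac{974}{2 \left(\frac{1}{-17}\right)^{2}} = - \frac{974}{2 \left(- \frac{1}{17}\right)^{2}} = - \frac{974}{2 \cdot \frac{1}{289}} = - \frac{974}{\frac{2}{289}} = \left(-974\right) \frac{289}{2} = -140743$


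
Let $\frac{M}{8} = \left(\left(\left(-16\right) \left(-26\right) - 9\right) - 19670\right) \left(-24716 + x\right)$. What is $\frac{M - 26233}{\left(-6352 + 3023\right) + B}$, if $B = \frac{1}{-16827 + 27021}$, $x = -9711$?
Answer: $- \frac{2163294092478}{1357433} \approx -1.5937 \cdot 10^{6}$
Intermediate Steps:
$M = 5305338408$ ($M = 8 \left(\left(\left(-16\right) \left(-26\right) - 9\right) - 19670\right) \left(-24716 - 9711\right) = 8 \left(\left(416 - 9\right) - 19670\right) \left(-34427\right) = 8 \left(407 - 19670\right) \left(-34427\right) = 8 \left(\left(-19263\right) \left(-34427\right)\right) = 8 \cdot 663167301 = 5305338408$)
$B = \frac{1}{10194} \approx 9.8097 \cdot 10^{-5}$
$\frac{M - 26233}{\left(-6352 + 3023\right) + B} = \frac{5305338408 - 26233}{\left(-6352 + 3023\right) + \frac{1}{10194}} = \frac{5305312175}{-3329 + \frac{1}{10194}} = \frac{5305312175}{- \frac{33935825}{10194}} = 5305312175 \left(- \frac{10194}{33935825}\right) = - \frac{2163294092478}{1357433}$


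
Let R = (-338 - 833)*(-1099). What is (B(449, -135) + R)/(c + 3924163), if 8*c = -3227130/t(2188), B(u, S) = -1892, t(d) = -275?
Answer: 282708140/863638573 ≈ 0.32735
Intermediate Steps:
R = 1286929 (R = -1171*(-1099) = 1286929)
c = 322713/220 (c = (-3227130/(-275))/8 = (-3227130*(-1/275))/8 = (⅛)*(645426/55) = 322713/220 ≈ 1466.9)
(B(449, -135) + R)/(c + 3924163) = (-1892 + 1286929)/(322713/220 + 3924163) = 1285037/(863638573/220) = 1285037*(220/863638573) = 282708140/863638573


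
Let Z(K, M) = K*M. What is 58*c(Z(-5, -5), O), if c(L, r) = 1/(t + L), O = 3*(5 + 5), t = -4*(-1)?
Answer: 2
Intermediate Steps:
t = 4
O = 30 (O = 3*10 = 30)
c(L, r) = 1/(4 + L)
58*c(Z(-5, -5), O) = 58/(4 - 5*(-5)) = 58/(4 + 25) = 58/29 = 58*(1/29) = 2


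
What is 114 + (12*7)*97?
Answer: 8262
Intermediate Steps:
114 + (12*7)*97 = 114 + 84*97 = 114 + 8148 = 8262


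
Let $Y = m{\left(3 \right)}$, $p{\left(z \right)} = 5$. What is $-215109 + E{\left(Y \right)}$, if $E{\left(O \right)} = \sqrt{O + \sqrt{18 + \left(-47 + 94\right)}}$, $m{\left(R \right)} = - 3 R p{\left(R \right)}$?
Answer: $-215109 + i \sqrt{45 - \sqrt{65}} \approx -2.1511 \cdot 10^{5} + 6.0776 i$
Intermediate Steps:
$m{\left(R \right)} = - 15 R$ ($m{\left(R \right)} = - 3 R 5 = - 15 R$)
$Y = -45$ ($Y = \left(-15\right) 3 = -45$)
$E{\left(O \right)} = \sqrt{O + \sqrt{65}}$ ($E{\left(O \right)} = \sqrt{O + \sqrt{18 + 47}} = \sqrt{O + \sqrt{65}}$)
$-215109 + E{\left(Y \right)} = -215109 + \sqrt{-45 + \sqrt{65}}$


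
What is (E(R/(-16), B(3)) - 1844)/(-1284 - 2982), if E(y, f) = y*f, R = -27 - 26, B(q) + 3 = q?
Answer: 922/2133 ≈ 0.43225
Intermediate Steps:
B(q) = -3 + q
R = -53
E(y, f) = f*y
(E(R/(-16), B(3)) - 1844)/(-1284 - 2982) = ((-3 + 3)*(-53/(-16)) - 1844)/(-1284 - 2982) = (0*(-53*(-1/16)) - 1844)/(-4266) = (0*(53/16) - 1844)*(-1/4266) = (0 - 1844)*(-1/4266) = -1844*(-1/4266) = 922/2133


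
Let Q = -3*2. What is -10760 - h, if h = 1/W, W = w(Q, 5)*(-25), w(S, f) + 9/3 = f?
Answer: -537999/50 ≈ -10760.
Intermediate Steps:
Q = -6
w(S, f) = -3 + f
W = -50 (W = (-3 + 5)*(-25) = 2*(-25) = -50)
h = -1/50 (h = 1/(-50) = -1/50 ≈ -0.020000)
-10760 - h = -10760 - 1*(-1/50) = -10760 + 1/50 = -537999/50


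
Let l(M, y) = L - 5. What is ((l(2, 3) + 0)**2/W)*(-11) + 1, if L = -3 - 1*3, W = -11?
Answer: 122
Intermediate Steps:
L = -6 (L = -3 - 3 = -6)
l(M, y) = -11 (l(M, y) = -6 - 5 = -11)
((l(2, 3) + 0)**2/W)*(-11) + 1 = ((-11 + 0)**2/(-11))*(-11) + 1 = ((-11)**2*(-1/11))*(-11) + 1 = (121*(-1/11))*(-11) + 1 = -11*(-11) + 1 = 121 + 1 = 122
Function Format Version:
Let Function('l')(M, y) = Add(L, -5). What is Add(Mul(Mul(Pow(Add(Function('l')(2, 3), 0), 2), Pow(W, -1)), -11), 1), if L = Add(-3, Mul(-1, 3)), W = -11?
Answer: 122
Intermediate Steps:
L = -6 (L = Add(-3, -3) = -6)
Function('l')(M, y) = -11 (Function('l')(M, y) = Add(-6, -5) = -11)
Add(Mul(Mul(Pow(Add(Function('l')(2, 3), 0), 2), Pow(W, -1)), -11), 1) = Add(Mul(Mul(Pow(Add(-11, 0), 2), Pow(-11, -1)), -11), 1) = Add(Mul(Mul(Pow(-11, 2), Rational(-1, 11)), -11), 1) = Add(Mul(Mul(121, Rational(-1, 11)), -11), 1) = Add(Mul(-11, -11), 1) = Add(121, 1) = 122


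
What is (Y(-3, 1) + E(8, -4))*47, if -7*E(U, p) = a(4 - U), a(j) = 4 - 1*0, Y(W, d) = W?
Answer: -1175/7 ≈ -167.86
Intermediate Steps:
a(j) = 4 (a(j) = 4 + 0 = 4)
E(U, p) = -4/7 (E(U, p) = -⅐*4 = -4/7)
(Y(-3, 1) + E(8, -4))*47 = (-3 - 4/7)*47 = -25/7*47 = -1175/7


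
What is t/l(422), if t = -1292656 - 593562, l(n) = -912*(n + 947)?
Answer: 943109/624264 ≈ 1.5108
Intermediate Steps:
l(n) = -863664 - 912*n (l(n) = -912*(947 + n) = -863664 - 912*n)
t = -1886218
t/l(422) = -1886218/(-863664 - 912*422) = -1886218/(-863664 - 384864) = -1886218/(-1248528) = -1886218*(-1/1248528) = 943109/624264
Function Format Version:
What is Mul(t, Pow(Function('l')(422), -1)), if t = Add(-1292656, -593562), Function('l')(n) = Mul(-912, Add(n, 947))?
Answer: Rational(943109, 624264) ≈ 1.5108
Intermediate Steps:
Function('l')(n) = Add(-863664, Mul(-912, n)) (Function('l')(n) = Mul(-912, Add(947, n)) = Add(-863664, Mul(-912, n)))
t = -1886218
Mul(t, Pow(Function('l')(422), -1)) = Mul(-1886218, Pow(Add(-863664, Mul(-912, 422)), -1)) = Mul(-1886218, Pow(Add(-863664, -384864), -1)) = Mul(-1886218, Pow(-1248528, -1)) = Mul(-1886218, Rational(-1, 1248528)) = Rational(943109, 624264)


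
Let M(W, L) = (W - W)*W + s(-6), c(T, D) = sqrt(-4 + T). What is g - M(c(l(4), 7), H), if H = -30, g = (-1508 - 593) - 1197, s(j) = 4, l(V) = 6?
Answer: -3302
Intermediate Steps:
g = -3298 (g = -2101 - 1197 = -3298)
M(W, L) = 4 (M(W, L) = (W - W)*W + 4 = 0*W + 4 = 0 + 4 = 4)
g - M(c(l(4), 7), H) = -3298 - 1*4 = -3298 - 4 = -3302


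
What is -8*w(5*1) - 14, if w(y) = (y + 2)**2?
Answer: -406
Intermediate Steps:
w(y) = (2 + y)**2
-8*w(5*1) - 14 = -8*(2 + 5*1)**2 - 14 = -8*(2 + 5)**2 - 14 = -8*7**2 - 14 = -8*49 - 14 = -392 - 14 = -406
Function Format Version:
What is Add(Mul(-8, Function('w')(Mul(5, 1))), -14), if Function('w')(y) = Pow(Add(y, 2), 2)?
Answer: -406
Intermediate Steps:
Function('w')(y) = Pow(Add(2, y), 2)
Add(Mul(-8, Function('w')(Mul(5, 1))), -14) = Add(Mul(-8, Pow(Add(2, Mul(5, 1)), 2)), -14) = Add(Mul(-8, Pow(Add(2, 5), 2)), -14) = Add(Mul(-8, Pow(7, 2)), -14) = Add(Mul(-8, 49), -14) = Add(-392, -14) = -406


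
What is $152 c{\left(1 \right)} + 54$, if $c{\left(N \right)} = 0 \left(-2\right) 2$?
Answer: $54$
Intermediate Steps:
$c{\left(N \right)} = 0$ ($c{\left(N \right)} = 0 \cdot 2 = 0$)
$152 c{\left(1 \right)} + 54 = 152 \cdot 0 + 54 = 0 + 54 = 54$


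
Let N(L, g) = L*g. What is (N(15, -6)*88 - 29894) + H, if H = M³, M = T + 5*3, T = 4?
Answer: -30955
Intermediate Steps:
M = 19 (M = 4 + 5*3 = 4 + 15 = 19)
H = 6859 (H = 19³ = 6859)
(N(15, -6)*88 - 29894) + H = ((15*(-6))*88 - 29894) + 6859 = (-90*88 - 29894) + 6859 = (-7920 - 29894) + 6859 = -37814 + 6859 = -30955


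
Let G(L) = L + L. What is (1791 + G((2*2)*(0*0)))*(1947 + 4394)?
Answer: 11356731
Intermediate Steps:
G(L) = 2*L
(1791 + G((2*2)*(0*0)))*(1947 + 4394) = (1791 + 2*((2*2)*(0*0)))*(1947 + 4394) = (1791 + 2*(4*0))*6341 = (1791 + 2*0)*6341 = (1791 + 0)*6341 = 1791*6341 = 11356731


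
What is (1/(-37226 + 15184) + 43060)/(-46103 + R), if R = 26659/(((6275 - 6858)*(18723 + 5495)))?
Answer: -126422969602281/135357139164437 ≈ -0.93400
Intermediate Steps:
R = -503/266398 (R = 26659/((-583*24218)) = 26659/(-14119094) = 26659*(-1/14119094) = -503/266398 ≈ -0.0018882)
(1/(-37226 + 15184) + 43060)/(-46103 + R) = (1/(-37226 + 15184) + 43060)/(-46103 - 503/266398) = (1/(-22042) + 43060)/(-12281747497/266398) = (-1/22042 + 43060)*(-266398/12281747497) = (949128519/22042)*(-266398/12281747497) = -126422969602281/135357139164437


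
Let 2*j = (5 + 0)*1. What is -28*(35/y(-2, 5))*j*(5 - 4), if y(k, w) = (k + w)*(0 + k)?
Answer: 1225/3 ≈ 408.33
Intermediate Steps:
j = 5/2 (j = ((5 + 0)*1)/2 = (5*1)/2 = (1/2)*5 = 5/2 ≈ 2.5000)
y(k, w) = k*(k + w) (y(k, w) = (k + w)*k = k*(k + w))
-28*(35/y(-2, 5))*j*(5 - 4) = -28*(35/((-2*(-2 + 5))))*5*(5 - 4)/2 = -28*(35/((-2*3)))*(5/2)*1 = -28*(35/(-6))*5/2 = -28*(35*(-1/6))*5/2 = -28*(-35/6)*5/2 = -(-490)*5/(3*2) = -1*(-1225/3) = 1225/3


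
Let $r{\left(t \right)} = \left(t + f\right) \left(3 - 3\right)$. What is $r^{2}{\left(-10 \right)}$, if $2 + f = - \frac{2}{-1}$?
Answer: $0$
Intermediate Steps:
$f = 0$ ($f = -2 - \frac{2}{-1} = -2 - -2 = -2 + 2 = 0$)
$r{\left(t \right)} = 0$ ($r{\left(t \right)} = \left(t + 0\right) \left(3 - 3\right) = t 0 = 0$)
$r^{2}{\left(-10 \right)} = 0^{2} = 0$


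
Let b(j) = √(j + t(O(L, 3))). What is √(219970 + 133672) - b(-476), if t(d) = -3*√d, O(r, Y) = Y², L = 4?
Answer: √353642 - I*√485 ≈ 594.68 - 22.023*I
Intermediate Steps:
b(j) = √(-9 + j) (b(j) = √(j - 3*√(3²)) = √(j - 3*√9) = √(j - 3*3) = √(j - 9) = √(-9 + j))
√(219970 + 133672) - b(-476) = √(219970 + 133672) - √(-9 - 476) = √353642 - √(-485) = √353642 - I*√485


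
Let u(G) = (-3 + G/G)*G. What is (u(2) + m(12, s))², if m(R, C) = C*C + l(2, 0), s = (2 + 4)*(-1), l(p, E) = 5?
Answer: 1369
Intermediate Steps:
s = -6 (s = 6*(-1) = -6)
u(G) = -2*G (u(G) = (-3 + 1)*G = -2*G)
m(R, C) = 5 + C² (m(R, C) = C*C + 5 = C² + 5 = 5 + C²)
(u(2) + m(12, s))² = (-2*2 + (5 + (-6)²))² = (-4 + (5 + 36))² = (-4 + 41)² = 37² = 1369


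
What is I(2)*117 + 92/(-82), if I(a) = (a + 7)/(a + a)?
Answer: 42989/164 ≈ 262.13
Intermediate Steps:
I(a) = (7 + a)/(2*a) (I(a) = (7 + a)/((2*a)) = (7 + a)*(1/(2*a)) = (7 + a)/(2*a))
I(2)*117 + 92/(-82) = ((1/2)*(7 + 2)/2)*117 + 92/(-82) = ((1/2)*(1/2)*9)*117 + 92*(-1/82) = (9/4)*117 - 46/41 = 1053/4 - 46/41 = 42989/164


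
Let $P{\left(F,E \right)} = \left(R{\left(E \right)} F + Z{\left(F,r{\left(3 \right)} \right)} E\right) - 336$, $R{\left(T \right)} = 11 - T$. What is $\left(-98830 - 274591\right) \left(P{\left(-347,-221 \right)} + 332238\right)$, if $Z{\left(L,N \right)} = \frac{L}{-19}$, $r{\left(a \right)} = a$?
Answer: $- \frac{1755032022375}{19} \approx -9.237 \cdot 10^{10}$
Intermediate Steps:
$Z{\left(L,N \right)} = - \frac{L}{19}$ ($Z{\left(L,N \right)} = L \left(- \frac{1}{19}\right) = - \frac{L}{19}$)
$P{\left(F,E \right)} = -336 + F \left(11 - E\right) - \frac{E F}{19}$ ($P{\left(F,E \right)} = \left(\left(11 - E\right) F + - \frac{F}{19} E\right) - 336 = \left(F \left(11 - E\right) - \frac{E F}{19}\right) - 336 = -336 + F \left(11 - E\right) - \frac{E F}{19}$)
$\left(-98830 - 274591\right) \left(P{\left(-347,-221 \right)} + 332238\right) = \left(-98830 - 274591\right) \left(\left(-336 + 11 \left(-347\right) - \left(- \frac{4420}{19}\right) \left(-347\right)\right) + 332238\right) = - 373421 \left(\left(-336 - 3817 - \frac{1533740}{19}\right) + 332238\right) = - 373421 \left(- \frac{1612647}{19} + 332238\right) = \left(-373421\right) \frac{4699875}{19} = - \frac{1755032022375}{19}$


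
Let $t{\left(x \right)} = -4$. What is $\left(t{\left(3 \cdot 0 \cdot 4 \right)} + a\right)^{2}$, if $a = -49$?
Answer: $2809$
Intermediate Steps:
$\left(t{\left(3 \cdot 0 \cdot 4 \right)} + a\right)^{2} = \left(-4 - 49\right)^{2} = \left(-53\right)^{2} = 2809$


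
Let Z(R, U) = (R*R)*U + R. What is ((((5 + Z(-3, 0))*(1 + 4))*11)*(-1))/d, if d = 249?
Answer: -110/249 ≈ -0.44177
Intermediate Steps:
Z(R, U) = R + U*R² (Z(R, U) = R²*U + R = U*R² + R = R + U*R²)
((((5 + Z(-3, 0))*(1 + 4))*11)*(-1))/d = ((((5 - 3*(1 - 3*0))*(1 + 4))*11)*(-1))/249 = ((((5 - 3*(1 + 0))*5)*11)*(-1))*(1/249) = ((((5 - 3*1)*5)*11)*(-1))*(1/249) = ((((5 - 3)*5)*11)*(-1))*(1/249) = (((2*5)*11)*(-1))*(1/249) = ((10*11)*(-1))*(1/249) = (110*(-1))*(1/249) = -110*1/249 = -110/249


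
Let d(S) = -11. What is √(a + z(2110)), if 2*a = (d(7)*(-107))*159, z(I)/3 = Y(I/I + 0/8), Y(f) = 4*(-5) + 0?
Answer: √374046/2 ≈ 305.80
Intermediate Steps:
Y(f) = -20 (Y(f) = -20 + 0 = -20)
z(I) = -60 (z(I) = 3*(-20) = -60)
a = 187143/2 (a = (-11*(-107)*159)/2 = (1177*159)/2 = (½)*187143 = 187143/2 ≈ 93572.)
√(a + z(2110)) = √(187143/2 - 60) = √(187023/2) = √374046/2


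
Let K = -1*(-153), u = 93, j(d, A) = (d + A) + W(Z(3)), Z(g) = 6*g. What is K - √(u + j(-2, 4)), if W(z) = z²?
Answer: 153 - √419 ≈ 132.53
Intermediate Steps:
j(d, A) = 324 + A + d (j(d, A) = (d + A) + (6*3)² = (A + d) + 18² = (A + d) + 324 = 324 + A + d)
K = 153
K - √(u + j(-2, 4)) = 153 - √(93 + (324 + 4 - 2)) = 153 - √(93 + 326) = 153 - √419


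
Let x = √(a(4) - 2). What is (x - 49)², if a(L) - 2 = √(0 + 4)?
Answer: (49 - √2)² ≈ 2264.4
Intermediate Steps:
a(L) = 4 (a(L) = 2 + √(0 + 4) = 2 + √4 = 2 + 2 = 4)
x = √2 (x = √(4 - 2) = √2 ≈ 1.4142)
(x - 49)² = (√2 - 49)² = (-49 + √2)²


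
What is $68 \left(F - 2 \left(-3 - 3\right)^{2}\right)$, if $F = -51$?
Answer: $-8364$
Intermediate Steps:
$68 \left(F - 2 \left(-3 - 3\right)^{2}\right) = 68 \left(-51 - 2 \left(-3 - 3\right)^{2}\right) = 68 \left(-51 - 2 \left(-6\right)^{2}\right) = 68 \left(-51 - 72\right) = 68 \left(-123\right) = -8364$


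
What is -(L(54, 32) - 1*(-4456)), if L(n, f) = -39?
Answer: -4417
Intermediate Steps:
-(L(54, 32) - 1*(-4456)) = -(-39 - 1*(-4456)) = -(-39 + 4456) = -1*4417 = -4417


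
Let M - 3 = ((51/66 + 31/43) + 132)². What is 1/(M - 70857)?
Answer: -894916/47460477039 ≈ -1.8856e-5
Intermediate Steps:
M = 15950585973/894916 (M = 3 + ((51/66 + 31/43) + 132)² = 3 + ((51*(1/66) + 31*(1/43)) + 132)² = 3 + ((17/22 + 31/43) + 132)² = 3 + (1413/946 + 132)² = 3 + (126285/946)² = 3 + 15947901225/894916 = 15950585973/894916 ≈ 17824.)
1/(M - 70857) = 1/(15950585973/894916 - 70857) = 1/(-47460477039/894916) = -894916/47460477039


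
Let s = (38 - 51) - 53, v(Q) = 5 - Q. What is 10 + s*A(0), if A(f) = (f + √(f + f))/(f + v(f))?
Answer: 10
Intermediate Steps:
A(f) = f/5 + √2*√f/5 (A(f) = (f + √(f + f))/(f + (5 - f)) = (f + √(2*f))/5 = (f + √2*√f)*(⅕) = f/5 + √2*√f/5)
s = -66 (s = -13 - 53 = -66)
10 + s*A(0) = 10 - 66*((⅕)*0 + √2*√0/5) = 10 - 66*(0 + (⅕)*√2*0) = 10 - 66*(0 + 0) = 10 - 66*0 = 10 + 0 = 10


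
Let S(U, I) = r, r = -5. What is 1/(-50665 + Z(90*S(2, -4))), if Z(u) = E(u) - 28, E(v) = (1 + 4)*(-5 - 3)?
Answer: -1/50733 ≈ -1.9711e-5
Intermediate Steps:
S(U, I) = -5
E(v) = -40 (E(v) = 5*(-8) = -40)
Z(u) = -68 (Z(u) = -40 - 28 = -68)
1/(-50665 + Z(90*S(2, -4))) = 1/(-50665 - 68) = 1/(-50733) = -1/50733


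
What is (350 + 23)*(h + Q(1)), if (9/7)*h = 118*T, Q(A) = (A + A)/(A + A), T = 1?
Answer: 311455/9 ≈ 34606.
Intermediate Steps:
Q(A) = 1 (Q(A) = (2*A)/((2*A)) = (2*A)*(1/(2*A)) = 1)
h = 826/9 (h = 7*(118*1)/9 = (7/9)*118 = 826/9 ≈ 91.778)
(350 + 23)*(h + Q(1)) = (350 + 23)*(826/9 + 1) = 373*(835/9) = 311455/9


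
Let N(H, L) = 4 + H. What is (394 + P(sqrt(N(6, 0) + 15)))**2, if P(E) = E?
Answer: 159201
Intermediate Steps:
(394 + P(sqrt(N(6, 0) + 15)))**2 = (394 + sqrt((4 + 6) + 15))**2 = (394 + sqrt(10 + 15))**2 = (394 + sqrt(25))**2 = (394 + 5)**2 = 399**2 = 159201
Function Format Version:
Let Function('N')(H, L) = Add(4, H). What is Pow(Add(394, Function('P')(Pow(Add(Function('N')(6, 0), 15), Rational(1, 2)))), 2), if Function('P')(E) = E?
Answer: 159201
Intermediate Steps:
Pow(Add(394, Function('P')(Pow(Add(Function('N')(6, 0), 15), Rational(1, 2)))), 2) = Pow(Add(394, Pow(Add(Add(4, 6), 15), Rational(1, 2))), 2) = Pow(Add(394, Pow(Add(10, 15), Rational(1, 2))), 2) = Pow(Add(394, Pow(25, Rational(1, 2))), 2) = Pow(Add(394, 5), 2) = Pow(399, 2) = 159201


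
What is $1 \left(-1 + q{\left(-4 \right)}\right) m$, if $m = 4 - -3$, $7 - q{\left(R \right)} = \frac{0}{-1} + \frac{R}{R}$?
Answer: $35$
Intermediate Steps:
$q{\left(R \right)} = 6$ ($q{\left(R \right)} = 7 - \left(\frac{0}{-1} + \frac{R}{R}\right) = 7 - \left(0 \left(-1\right) + 1\right) = 7 - \left(0 + 1\right) = 7 - 1 = 6$)
$m = 7$ ($m = 4 + 3 = 7$)
$1 \left(-1 + q{\left(-4 \right)}\right) m = 1 \left(-1 + 6\right) 7 = 1 \cdot 5 \cdot 7 = 5 \cdot 7 = 35$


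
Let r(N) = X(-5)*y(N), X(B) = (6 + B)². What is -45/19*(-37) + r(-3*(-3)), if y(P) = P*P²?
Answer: 15516/19 ≈ 816.63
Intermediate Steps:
y(P) = P³
r(N) = N³ (r(N) = (6 - 5)²*N³ = 1²*N³ = 1*N³ = N³)
-45/19*(-37) + r(-3*(-3)) = -45/19*(-37) + (-3*(-3))³ = -45*1/19*(-37) + 9³ = -45/19*(-37) + 729 = 1665/19 + 729 = 15516/19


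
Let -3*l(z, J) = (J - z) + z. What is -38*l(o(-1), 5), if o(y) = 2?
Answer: 190/3 ≈ 63.333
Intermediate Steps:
l(z, J) = -J/3 (l(z, J) = -((J - z) + z)/3 = -J/3)
-38*l(o(-1), 5) = -(-38)*5/3 = -38*(-5/3) = 190/3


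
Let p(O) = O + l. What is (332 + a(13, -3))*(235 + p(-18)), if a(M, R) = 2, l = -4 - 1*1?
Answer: 70808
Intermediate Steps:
l = -5 (l = -4 - 1 = -5)
p(O) = -5 + O (p(O) = O - 5 = -5 + O)
(332 + a(13, -3))*(235 + p(-18)) = (332 + 2)*(235 + (-5 - 18)) = 334*(235 - 23) = 334*212 = 70808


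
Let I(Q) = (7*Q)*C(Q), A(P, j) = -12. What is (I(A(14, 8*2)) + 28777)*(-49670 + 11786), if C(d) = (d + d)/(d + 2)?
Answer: -5412752268/5 ≈ -1.0826e+9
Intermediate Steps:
C(d) = 2*d/(2 + d) (C(d) = (2*d)/(2 + d) = 2*d/(2 + d))
I(Q) = 14*Q²/(2 + Q) (I(Q) = (7*Q)*(2*Q/(2 + Q)) = 14*Q²/(2 + Q))
(I(A(14, 8*2)) + 28777)*(-49670 + 11786) = (14*(-12)²/(2 - 12) + 28777)*(-49670 + 11786) = (14*144/(-10) + 28777)*(-37884) = (14*144*(-⅒) + 28777)*(-37884) = (-1008/5 + 28777)*(-37884) = (142877/5)*(-37884) = -5412752268/5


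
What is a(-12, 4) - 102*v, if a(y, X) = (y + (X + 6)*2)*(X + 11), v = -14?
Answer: 1548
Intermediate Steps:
a(y, X) = (11 + X)*(12 + y + 2*X) (a(y, X) = (y + (6 + X)*2)*(11 + X) = (y + (12 + 2*X))*(11 + X) = (12 + y + 2*X)*(11 + X) = (11 + X)*(12 + y + 2*X))
a(-12, 4) - 102*v = (132 + 2*4**2 + 11*(-12) + 34*4 + 4*(-12)) - 102*(-14) = (132 + 2*16 - 132 + 136 - 48) + 1428 = (132 + 32 - 132 + 136 - 48) + 1428 = 120 + 1428 = 1548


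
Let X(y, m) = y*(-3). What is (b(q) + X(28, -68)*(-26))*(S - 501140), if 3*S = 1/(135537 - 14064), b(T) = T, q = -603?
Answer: -96243342146293/121473 ≈ -7.9230e+8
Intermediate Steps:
X(y, m) = -3*y
S = 1/364419 (S = 1/(3*(135537 - 14064)) = (⅓)/121473 = (⅓)*(1/121473) = 1/364419 ≈ 2.7441e-6)
(b(q) + X(28, -68)*(-26))*(S - 501140) = (-603 - 3*28*(-26))*(1/364419 - 501140) = (-603 - 84*(-26))*(-182624937659/364419) = (-603 + 2184)*(-182624937659/364419) = 1581*(-182624937659/364419) = -96243342146293/121473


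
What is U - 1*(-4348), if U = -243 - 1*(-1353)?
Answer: 5458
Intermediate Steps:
U = 1110 (U = -243 + 1353 = 1110)
U - 1*(-4348) = 1110 - 1*(-4348) = 1110 + 4348 = 5458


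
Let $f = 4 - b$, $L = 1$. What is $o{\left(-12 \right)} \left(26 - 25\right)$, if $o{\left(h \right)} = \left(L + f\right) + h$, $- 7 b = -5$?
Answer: $- \frac{54}{7} \approx -7.7143$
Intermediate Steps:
$b = \frac{5}{7}$ ($b = \left(- \frac{1}{7}\right) \left(-5\right) = \frac{5}{7} \approx 0.71429$)
$f = \frac{23}{7}$ ($f = 4 - \frac{5}{7} = \frac{23}{7} \approx 3.2857$)
$o{\left(h \right)} = \frac{30}{7} + h$ ($o{\left(h \right)} = \left(1 + \frac{23}{7}\right) + h = \frac{30}{7} + h$)
$o{\left(-12 \right)} \left(26 - 25\right) = \left(\frac{30}{7} - 12\right) \left(26 - 25\right) = \left(- \frac{54}{7}\right) 1 = - \frac{54}{7}$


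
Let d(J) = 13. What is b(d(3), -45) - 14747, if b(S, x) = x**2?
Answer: -12722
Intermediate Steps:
b(d(3), -45) - 14747 = (-45)**2 - 14747 = 2025 - 14747 = -12722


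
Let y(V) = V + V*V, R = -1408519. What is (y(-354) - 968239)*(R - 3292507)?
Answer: 3964267102202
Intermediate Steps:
y(V) = V + V²
(y(-354) - 968239)*(R - 3292507) = (-354*(1 - 354) - 968239)*(-1408519 - 3292507) = (-354*(-353) - 968239)*(-4701026) = (124962 - 968239)*(-4701026) = -843277*(-4701026) = 3964267102202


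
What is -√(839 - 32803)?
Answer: -2*I*√7991 ≈ -178.78*I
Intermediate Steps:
-√(839 - 32803) = -√(-31964) = -2*I*√7991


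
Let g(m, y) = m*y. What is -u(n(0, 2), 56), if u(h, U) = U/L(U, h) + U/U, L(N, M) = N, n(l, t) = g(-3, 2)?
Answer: -2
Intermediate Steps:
n(l, t) = -6 (n(l, t) = -3*2 = -6)
u(h, U) = 2 (u(h, U) = U/U + U/U = 1 + 1 = 2)
-u(n(0, 2), 56) = -1*2 = -2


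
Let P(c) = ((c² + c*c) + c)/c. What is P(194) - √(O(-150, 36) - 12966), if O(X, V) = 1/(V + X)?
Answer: 389 - 25*I*√269610/114 ≈ 389.0 - 113.87*I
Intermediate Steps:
P(c) = (c + 2*c²)/c (P(c) = ((c² + c²) + c)/c = (2*c² + c)/c = (c + 2*c²)/c)
P(194) - √(O(-150, 36) - 12966) = (1 + 2*194) - √(1/(36 - 150) - 12966) = (1 + 388) - √(1/(-114) - 12966) = 389 - √(-1/114 - 12966) = 389 - √(-1478125/114) = 389 - 25*I*√269610/114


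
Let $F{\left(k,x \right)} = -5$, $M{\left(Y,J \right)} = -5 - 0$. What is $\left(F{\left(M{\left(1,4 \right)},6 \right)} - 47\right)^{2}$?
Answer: $2704$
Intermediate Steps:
$M{\left(Y,J \right)} = -5$ ($M{\left(Y,J \right)} = -5 + 0 = -5$)
$\left(F{\left(M{\left(1,4 \right)},6 \right)} - 47\right)^{2} = \left(-5 - 47\right)^{2} = \left(-52\right)^{2} = 2704$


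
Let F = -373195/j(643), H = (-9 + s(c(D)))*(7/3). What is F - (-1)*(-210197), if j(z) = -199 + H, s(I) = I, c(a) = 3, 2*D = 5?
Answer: -44398766/213 ≈ -2.0845e+5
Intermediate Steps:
D = 5/2 (D = (½)*5 = 5/2 ≈ 2.5000)
H = -14 (H = (-9 + 3)*(7/3) = -42/3 = -6*7/3 = -14)
j(z) = -213 (j(z) = -199 - 14 = -213)
F = 373195/213 (F = -373195/(-213) = -373195*(-1/213) = 373195/213 ≈ 1752.1)
F - (-1)*(-210197) = 373195/213 - (-1)*(-210197) = 373195/213 - 1*210197 = 373195/213 - 210197 = -44398766/213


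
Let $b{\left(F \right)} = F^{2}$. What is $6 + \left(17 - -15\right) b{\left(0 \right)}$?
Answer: $6$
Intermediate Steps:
$6 + \left(17 - -15\right) b{\left(0 \right)} = 6 + \left(17 - -15\right) 0^{2} = 6 + \left(17 + 15\right) 0 = 6 + 32 \cdot 0 = 6 + 0 = 6$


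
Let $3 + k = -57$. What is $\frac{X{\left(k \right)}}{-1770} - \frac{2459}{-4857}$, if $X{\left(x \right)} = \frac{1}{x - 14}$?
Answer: $\frac{107361559}{212056620} \approx 0.50629$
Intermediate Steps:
$k = -60$ ($k = -3 - 57 = -60$)
$X{\left(x \right)} = \frac{1}{-14 + x}$
$\frac{X{\left(k \right)}}{-1770} - \frac{2459}{-4857} = \frac{1}{\left(-14 - 60\right) \left(-1770\right)} - \frac{2459}{-4857} = \frac{1}{-74} \left(- \frac{1}{1770}\right) - - \frac{2459}{4857} = \left(- \frac{1}{74}\right) \left(- \frac{1}{1770}\right) + \frac{2459}{4857} = \frac{1}{130980} + \frac{2459}{4857} = \frac{107361559}{212056620}$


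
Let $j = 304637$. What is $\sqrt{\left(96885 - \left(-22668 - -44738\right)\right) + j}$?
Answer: $2 \sqrt{94863} \approx 616.0$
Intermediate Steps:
$\sqrt{\left(96885 - \left(-22668 - -44738\right)\right) + j} = \sqrt{\left(96885 - \left(-22668 - -44738\right)\right) + 304637} = \sqrt{\left(96885 - \left(-22668 + 44738\right)\right) + 304637} = \sqrt{\left(96885 - 22070\right) + 304637} = \sqrt{74815 + 304637} = \sqrt{379452} = 2 \sqrt{94863}$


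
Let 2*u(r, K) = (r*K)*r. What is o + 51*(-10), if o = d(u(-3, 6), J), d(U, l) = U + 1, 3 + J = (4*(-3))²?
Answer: -482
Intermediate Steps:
u(r, K) = K*r²/2 (u(r, K) = ((r*K)*r)/2 = ((K*r)*r)/2 = (K*r²)/2 = K*r²/2)
J = 141 (J = -3 + (4*(-3))² = -3 + (-12)² = -3 + 144 = 141)
d(U, l) = 1 + U
o = 28 (o = 1 + (½)*6*(-3)² = 1 + (½)*6*9 = 1 + 27 = 28)
o + 51*(-10) = 28 + 51*(-10) = 28 - 510 = -482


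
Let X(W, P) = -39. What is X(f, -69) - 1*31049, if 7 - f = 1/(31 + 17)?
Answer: -31088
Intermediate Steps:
f = 335/48 (f = 7 - 1/(31 + 17) = 7 - 1/48 = 335/48 ≈ 6.9792)
X(f, -69) - 1*31049 = -39 - 1*31049 = -39 - 31049 = -31088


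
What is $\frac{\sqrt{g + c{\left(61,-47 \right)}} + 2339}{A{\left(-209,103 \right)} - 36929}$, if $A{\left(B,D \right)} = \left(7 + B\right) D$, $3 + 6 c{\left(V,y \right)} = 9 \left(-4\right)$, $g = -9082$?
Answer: $- \frac{2339}{57735} - \frac{i \sqrt{36354}}{115470} \approx -0.040513 - 0.0016512 i$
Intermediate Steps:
$c{\left(V,y \right)} = - \frac{13}{2}$ ($c{\left(V,y \right)} = - \frac{1}{2} + \frac{9 \left(-4\right)}{6} = - \frac{1}{2} + \frac{1}{6} \left(-36\right) = - \frac{1}{2} - 6 = - \frac{13}{2}$)
$A{\left(B,D \right)} = D \left(7 + B\right)$
$\frac{\sqrt{g + c{\left(61,-47 \right)}} + 2339}{A{\left(-209,103 \right)} - 36929} = \frac{\sqrt{-9082 - \frac{13}{2}} + 2339}{103 \left(7 - 209\right) - 36929} = \frac{\sqrt{- \frac{18177}{2}} + 2339}{103 \left(-202\right) - 36929} = \frac{\frac{i \sqrt{36354}}{2} + 2339}{-20806 - 36929} = \frac{2339 + \frac{i \sqrt{36354}}{2}}{-57735} = \left(2339 + \frac{i \sqrt{36354}}{2}\right) \left(- \frac{1}{57735}\right) = - \frac{2339}{57735} - \frac{i \sqrt{36354}}{115470}$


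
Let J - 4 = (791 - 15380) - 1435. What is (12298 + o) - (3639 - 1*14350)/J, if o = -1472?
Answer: 173421809/16020 ≈ 10825.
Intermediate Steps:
J = -16020 (J = 4 + ((791 - 15380) - 1435) = 4 + (-14589 - 1435) = 4 - 16024 = -16020)
(12298 + o) - (3639 - 1*14350)/J = (12298 - 1472) - (3639 - 1*14350)/(-16020) = 10826 - (3639 - 14350)*(-1)/16020 = 10826 - (-10711)*(-1)/16020 = 10826 - 1*10711/16020 = 10826 - 10711/16020 = 173421809/16020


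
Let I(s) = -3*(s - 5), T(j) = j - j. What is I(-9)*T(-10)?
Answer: 0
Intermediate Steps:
T(j) = 0
I(s) = 15 - 3*s (I(s) = -3*(-5 + s) = 15 - 3*s)
I(-9)*T(-10) = (15 - 3*(-9))*0 = (15 + 27)*0 = 42*0 = 0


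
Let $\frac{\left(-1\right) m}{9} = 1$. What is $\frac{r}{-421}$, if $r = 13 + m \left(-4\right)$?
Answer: $- \frac{49}{421} \approx -0.11639$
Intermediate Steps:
$m = -9$ ($m = \left(-9\right) 1 = -9$)
$r = 49$ ($r = 13 - -36 = 13 + 36 = 49$)
$\frac{r}{-421} = \frac{49}{-421} = 49 \left(- \frac{1}{421}\right) = - \frac{49}{421}$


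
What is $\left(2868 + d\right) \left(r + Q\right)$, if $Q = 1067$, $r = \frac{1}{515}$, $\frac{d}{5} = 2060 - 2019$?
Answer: $\frac{1688631938}{515} \approx 3.2789 \cdot 10^{6}$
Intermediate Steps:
$d = 205$ ($d = 5 \left(2060 - 2019\right) = 5 \cdot 41 = 205$)
$r = \frac{1}{515} \approx 0.0019417$
$\left(2868 + d\right) \left(r + Q\right) = \left(2868 + 205\right) \left(\frac{1}{515} + 1067\right) = 3073 \cdot \frac{549506}{515} = \frac{1688631938}{515}$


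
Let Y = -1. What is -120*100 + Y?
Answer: -12001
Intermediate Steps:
-120*100 + Y = -120*100 - 1 = -12000 - 1 = -12001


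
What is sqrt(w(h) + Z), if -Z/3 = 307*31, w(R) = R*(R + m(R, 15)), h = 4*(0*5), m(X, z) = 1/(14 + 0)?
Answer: I*sqrt(28551) ≈ 168.97*I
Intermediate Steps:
m(X, z) = 1/14
h = 0 (h = 4*0 = 0)
w(R) = R*(1/14 + R) (w(R) = R*(R + 1/14) = R*(1/14 + R))
Z = -28551 (Z = -921*31 = -3*9517 = -28551)
sqrt(w(h) + Z) = sqrt(0*(1/14 + 0) - 28551) = sqrt(0*(1/14) - 28551) = sqrt(0 - 28551) = sqrt(-28551) = I*sqrt(28551)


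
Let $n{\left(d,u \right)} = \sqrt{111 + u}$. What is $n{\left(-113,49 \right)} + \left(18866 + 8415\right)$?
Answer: $27281 + 4 \sqrt{10} \approx 27294.0$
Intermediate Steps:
$n{\left(-113,49 \right)} + \left(18866 + 8415\right) = \sqrt{111 + 49} + \left(18866 + 8415\right) = \sqrt{160} + 27281 = 4 \sqrt{10} + 27281 = 27281 + 4 \sqrt{10}$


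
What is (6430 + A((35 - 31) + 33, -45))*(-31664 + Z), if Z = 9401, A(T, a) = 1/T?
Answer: -5296612593/37 ≈ -1.4315e+8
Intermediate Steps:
(6430 + A((35 - 31) + 33, -45))*(-31664 + Z) = (6430 + 1/((35 - 31) + 33))*(-31664 + 9401) = (6430 + 1/(4 + 33))*(-22263) = (6430 + 1/37)*(-22263) = (237911/37)*(-22263) = -5296612593/37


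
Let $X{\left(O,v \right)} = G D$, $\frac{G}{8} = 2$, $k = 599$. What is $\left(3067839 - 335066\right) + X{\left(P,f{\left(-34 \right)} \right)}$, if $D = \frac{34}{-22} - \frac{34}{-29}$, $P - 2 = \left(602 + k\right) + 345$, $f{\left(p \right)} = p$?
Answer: $\frac{871752683}{319} \approx 2.7328 \cdot 10^{6}$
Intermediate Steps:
$G = 16$ ($G = 8 \cdot 2 = 16$)
$P = 1548$ ($P = 2 + \left(\left(602 + 599\right) + 345\right) = 2 + \left(1201 + 345\right) = 2 + 1546 = 1548$)
$D = - \frac{119}{319}$ ($D = 34 \left(- \frac{1}{22}\right) - - \frac{34}{29} = - \frac{17}{11} + \frac{34}{29} = - \frac{119}{319} \approx -0.37304$)
$X{\left(O,v \right)} = - \frac{1904}{319}$ ($X{\left(O,v \right)} = 16 \left(- \frac{119}{319}\right) = - \frac{1904}{319}$)
$\left(3067839 - 335066\right) + X{\left(P,f{\left(-34 \right)} \right)} = \left(3067839 - 335066\right) - \frac{1904}{319} = 2732773 - \frac{1904}{319} = \frac{871752683}{319}$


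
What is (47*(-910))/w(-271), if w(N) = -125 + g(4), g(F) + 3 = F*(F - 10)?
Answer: 21385/76 ≈ 281.38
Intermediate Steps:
g(F) = -3 + F*(-10 + F) (g(F) = -3 + F*(F - 10) = -3 + F*(-10 + F))
w(N) = -152 (w(N) = -125 + (-3 + 4² - 10*4) = -125 + (-3 + 16 - 40) = -125 - 27 = -152)
(47*(-910))/w(-271) = (47*(-910))/(-152) = -42770*(-1/152) = 21385/76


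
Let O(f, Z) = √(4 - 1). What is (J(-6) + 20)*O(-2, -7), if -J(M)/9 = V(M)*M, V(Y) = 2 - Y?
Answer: 452*√3 ≈ 782.89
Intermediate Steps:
O(f, Z) = √3
J(M) = -9*M*(2 - M) (J(M) = -9*(2 - M)*M = -9*M*(2 - M))
(J(-6) + 20)*O(-2, -7) = (9*(-6)*(-2 - 6) + 20)*√3 = (9*(-6)*(-8) + 20)*√3 = (432 + 20)*√3 = 452*√3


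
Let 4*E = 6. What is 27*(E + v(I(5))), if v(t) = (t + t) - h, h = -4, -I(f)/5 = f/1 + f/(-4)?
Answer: -864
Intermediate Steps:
I(f) = -15*f/4 (I(f) = -5*(f/1 + f/(-4)) = -5*(f*1 + f*(-¼)) = -5*(f - f/4) = -15*f/4)
v(t) = 4 + 2*t (v(t) = (t + t) - 1*(-4) = 2*t + 4 = 4 + 2*t)
E = 3/2 (E = (¼)*6 = 3/2 ≈ 1.5000)
27*(E + v(I(5))) = 27*(3/2 + (4 + 2*(-15/4*5))) = 27*(3/2 + (4 + 2*(-75/4))) = 27*(3/2 + (4 - 75/2)) = 27*(3/2 - 67/2) = 27*(-32) = -864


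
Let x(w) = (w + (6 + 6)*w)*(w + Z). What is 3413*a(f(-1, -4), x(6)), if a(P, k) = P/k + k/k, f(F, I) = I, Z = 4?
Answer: 662122/195 ≈ 3395.5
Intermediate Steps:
x(w) = 13*w*(4 + w) (x(w) = (w + (6 + 6)*w)*(w + 4) = (w + 12*w)*(4 + w) = (13*w)*(4 + w) = 13*w*(4 + w))
a(P, k) = 1 + P/k (a(P, k) = P/k + 1 = 1 + P/k)
3413*a(f(-1, -4), x(6)) = 3413*((-4 + 13*6*(4 + 6))/((13*6*(4 + 6)))) = 3413*((-4 + 13*6*10)/((13*6*10))) = 3413*((-4 + 780)/780) = 3413*((1/780)*776) = 3413*(194/195) = 662122/195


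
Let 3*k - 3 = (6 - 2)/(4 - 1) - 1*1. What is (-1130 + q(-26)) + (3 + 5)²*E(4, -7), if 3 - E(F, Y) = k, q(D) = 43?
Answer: -8695/9 ≈ -966.11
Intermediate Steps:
k = 10/9 (k = 1 + ((6 - 2)/(4 - 1) - 1*1)/3 = 1 + (4/3 - 1)/3 = 1 + (⅓)*(⅓) = 1 + ⅑ = 10/9 ≈ 1.1111)
E(F, Y) = 17/9 (E(F, Y) = 3 - 1*10/9 = 3 - 10/9 = 17/9)
(-1130 + q(-26)) + (3 + 5)²*E(4, -7) = (-1130 + 43) + (3 + 5)²*(17/9) = -1087 + 8²*(17/9) = -1087 + 64*(17/9) = -1087 + 1088/9 = -8695/9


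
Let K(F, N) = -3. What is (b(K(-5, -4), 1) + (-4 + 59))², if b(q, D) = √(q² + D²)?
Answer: (55 + √10)² ≈ 3382.9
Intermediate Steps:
b(q, D) = √(D² + q²)
(b(K(-5, -4), 1) + (-4 + 59))² = (√(1² + (-3)²) + (-4 + 59))² = (√(1 + 9) + 55)² = (√10 + 55)² = (55 + √10)²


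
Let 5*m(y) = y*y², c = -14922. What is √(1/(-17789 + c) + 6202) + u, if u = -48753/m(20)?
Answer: -48753/1600 + √6636199016531/32711 ≈ 48.282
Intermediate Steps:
m(y) = y³/5 (m(y) = (y*y²)/5 = y³/5)
u = -48753/1600 (u = -48753/((⅕)*20³) = -48753/((⅕)*8000) = -48753/1600 ≈ -30.471)
√(1/(-17789 + c) + 6202) + u = √(1/(-17789 - 14922) + 6202) - 48753/1600 = √(1/(-32711) + 6202) - 48753/1600 = √(-1/32711 + 6202) - 48753/1600 = √(202873621/32711) - 48753/1600 = √6636199016531/32711 - 48753/1600 = -48753/1600 + √6636199016531/32711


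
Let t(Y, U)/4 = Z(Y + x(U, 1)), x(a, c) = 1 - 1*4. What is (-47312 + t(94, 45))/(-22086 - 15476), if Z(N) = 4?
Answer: 23648/18781 ≈ 1.2591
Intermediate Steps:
x(a, c) = -3 (x(a, c) = 1 - 4 = -3)
t(Y, U) = 16 (t(Y, U) = 4*4 = 16)
(-47312 + t(94, 45))/(-22086 - 15476) = (-47312 + 16)/(-22086 - 15476) = -47296/(-37562) = -47296*(-1/37562) = 23648/18781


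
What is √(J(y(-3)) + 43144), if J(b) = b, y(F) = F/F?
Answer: √43145 ≈ 207.71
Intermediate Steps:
y(F) = 1
√(J(y(-3)) + 43144) = √(1 + 43144) = √43145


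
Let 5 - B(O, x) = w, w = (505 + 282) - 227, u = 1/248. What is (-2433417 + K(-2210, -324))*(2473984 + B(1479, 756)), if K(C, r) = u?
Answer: -1492683273396035/248 ≈ -6.0189e+12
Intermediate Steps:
u = 1/248 ≈ 0.0040323
w = 560 (w = 787 - 227 = 560)
B(O, x) = -555 (B(O, x) = 5 - 1*560 = 5 - 560 = -555)
K(C, r) = 1/248
(-2433417 + K(-2210, -324))*(2473984 + B(1479, 756)) = (-2433417 + 1/248)*(2473984 - 555) = -603487415/248*2473429 = -1492683273396035/248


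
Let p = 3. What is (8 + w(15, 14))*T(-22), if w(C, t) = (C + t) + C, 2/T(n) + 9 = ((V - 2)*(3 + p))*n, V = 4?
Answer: -8/21 ≈ -0.38095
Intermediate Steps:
T(n) = 2/(-9 + 12*n) (T(n) = 2/(-9 + ((4 - 2)*(3 + 3))*n) = 2/(-9 + (2*6)*n) = 2/(-9 + 12*n))
w(C, t) = t + 2*C
(8 + w(15, 14))*T(-22) = (8 + (14 + 2*15))*(2/(3*(-3 + 4*(-22)))) = (8 + (14 + 30))*(2/(3*(-3 - 88))) = (8 + 44)*((⅔)/(-91)) = 52*((⅔)*(-1/91)) = 52*(-2/273) = -8/21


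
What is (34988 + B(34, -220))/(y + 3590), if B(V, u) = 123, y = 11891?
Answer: 35111/15481 ≈ 2.2680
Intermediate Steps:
(34988 + B(34, -220))/(y + 3590) = (34988 + 123)/(11891 + 3590) = 35111/15481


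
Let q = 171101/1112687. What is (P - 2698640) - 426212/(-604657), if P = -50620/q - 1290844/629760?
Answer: -1202884974141662185267/397276482650880 ≈ -3.0278e+6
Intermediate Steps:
q = 171101/1112687 (q = 171101*(1/1112687) = 171101/1112687 ≈ 0.15377)
P = -216286335945571/657027840 (P = -50620/171101/1112687 - 1290844/629760 = -50620*1112687/171101 - 1290844*1/629760 = -56324215940/171101 - 7871/3840 = -216286335945571/657027840 ≈ -3.2919e+5)
(P - 2698640) - 426212/(-604657) = (-216286335945571/657027840 - 2698640) - 426212/(-604657) = -1989367946083171/657027840 - 426212*(-1/604657) = -1989367946083171/657027840 + 426212/604657 = -1202884974141662185267/397276482650880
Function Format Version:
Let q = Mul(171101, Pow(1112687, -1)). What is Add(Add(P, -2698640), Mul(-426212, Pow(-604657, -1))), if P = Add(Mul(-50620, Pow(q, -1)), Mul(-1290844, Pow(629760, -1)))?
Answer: Rational(-1202884974141662185267, 397276482650880) ≈ -3.0278e+6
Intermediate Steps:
q = Rational(171101, 1112687) (q = Mul(171101, Rational(1, 1112687)) = Rational(171101, 1112687) ≈ 0.15377)
P = Rational(-216286335945571, 657027840) (P = Add(Mul(-50620, Pow(Rational(171101, 1112687), -1)), Mul(-1290844, Pow(629760, -1))) = Add(Mul(-50620, Rational(1112687, 171101)), Mul(-1290844, Rational(1, 629760))) = Add(Rational(-56324215940, 171101), Rational(-7871, 3840)) = Rational(-216286335945571, 657027840) ≈ -3.2919e+5)
Add(Add(P, -2698640), Mul(-426212, Pow(-604657, -1))) = Add(Add(Rational(-216286335945571, 657027840), -2698640), Mul(-426212, Pow(-604657, -1))) = Add(Rational(-1989367946083171, 657027840), Mul(-426212, Rational(-1, 604657))) = Add(Rational(-1989367946083171, 657027840), Rational(426212, 604657)) = Rational(-1202884974141662185267, 397276482650880)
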